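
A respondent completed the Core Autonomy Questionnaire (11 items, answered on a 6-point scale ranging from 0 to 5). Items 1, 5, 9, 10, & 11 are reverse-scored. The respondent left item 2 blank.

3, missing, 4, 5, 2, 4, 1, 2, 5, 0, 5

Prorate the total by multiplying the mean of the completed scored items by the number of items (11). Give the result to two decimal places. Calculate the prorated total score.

Reverse-coded (on a 0–5 scale, reversed = 5 − raw):
  item 1: 5 − 3 = 2
  item 5: 5 − 2 = 3
  item 9: 5 − 5 = 0
  item 10: 5 − 0 = 5
  item 11: 5 − 5 = 0
Completed scored items (10 of 11): 2, 4, 5, 3, 4, 1, 2, 0, 5, 0; sum = 26.
Person mean = 26 / 10 ≈ 2.6000
Prorated total = (26 / 10) × 11 = 28.60 (to 2 dp)

28.60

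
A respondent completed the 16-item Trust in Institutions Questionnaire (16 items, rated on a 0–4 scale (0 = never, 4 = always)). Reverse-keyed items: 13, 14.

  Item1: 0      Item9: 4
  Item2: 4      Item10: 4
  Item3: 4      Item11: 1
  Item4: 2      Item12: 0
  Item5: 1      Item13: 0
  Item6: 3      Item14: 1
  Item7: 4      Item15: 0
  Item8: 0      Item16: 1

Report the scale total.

Reverse-coded items (reverse-coded value = 4 − response):
  item 13: 4 − 0 = 4
  item 14: 4 − 1 = 3
After reverse-coding: 0, 4, 4, 2, 1, 3, 4, 0, 4, 4, 1, 0, 4, 3, 0, 1
Total = 0 + 4 + 4 + 2 + 1 + 3 + 4 + 0 + 4 + 4 + 1 + 0 + 4 + 3 + 0 + 1 = 35

35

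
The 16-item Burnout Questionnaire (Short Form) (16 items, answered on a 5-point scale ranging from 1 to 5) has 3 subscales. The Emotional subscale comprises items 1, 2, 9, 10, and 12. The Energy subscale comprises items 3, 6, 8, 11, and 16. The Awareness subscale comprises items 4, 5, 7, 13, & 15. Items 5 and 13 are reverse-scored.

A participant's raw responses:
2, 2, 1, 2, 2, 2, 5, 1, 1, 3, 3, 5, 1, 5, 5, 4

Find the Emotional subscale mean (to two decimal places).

2.60

Emotional items: 1, 2, 9, 10, 12.
  item 1: 2
  item 2: 2
  item 9: 1
  item 10: 3
  item 12: 5
Sum = 2 + 2 + 1 + 3 + 5 = 13
Mean = 13 / 5 = 2.60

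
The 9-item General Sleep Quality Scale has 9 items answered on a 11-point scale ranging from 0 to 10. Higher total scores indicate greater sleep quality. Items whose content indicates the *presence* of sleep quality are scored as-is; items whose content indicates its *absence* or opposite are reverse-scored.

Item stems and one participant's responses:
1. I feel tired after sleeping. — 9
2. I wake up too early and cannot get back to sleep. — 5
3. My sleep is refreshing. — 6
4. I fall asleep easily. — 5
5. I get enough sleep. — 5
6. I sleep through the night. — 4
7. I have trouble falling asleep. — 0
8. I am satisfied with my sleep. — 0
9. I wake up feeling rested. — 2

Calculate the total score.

Items 1, 2, 7 describe the absence/opposite of sleep quality → reverse-score.
reversed = (0+10) − raw = 10 − raw.
  item 1: 10 − 9 = 1
  item 2: 10 − 5 = 5
  item 3: 6
  item 4: 5
  item 5: 5
  item 6: 4
  item 7: 10 − 0 = 10
  item 8: 0
  item 9: 2
Total = 1 + 5 + 6 + 5 + 5 + 4 + 10 + 0 + 2 = 38

38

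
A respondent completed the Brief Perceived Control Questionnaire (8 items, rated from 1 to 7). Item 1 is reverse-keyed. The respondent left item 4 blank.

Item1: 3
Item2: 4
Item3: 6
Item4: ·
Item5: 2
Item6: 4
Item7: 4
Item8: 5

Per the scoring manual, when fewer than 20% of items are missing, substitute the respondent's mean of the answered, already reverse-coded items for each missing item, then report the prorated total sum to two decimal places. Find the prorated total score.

Reverse-coded (reversed = (1+7) − raw = 8 − raw):
  item 1: 8 − 3 = 5
Completed scored items (7 of 8): 5, 4, 6, 2, 4, 4, 5; sum = 30.
Person mean = 30 / 7 ≈ 4.2857
Prorated total = (30 / 7) × 8 = 34.29 (to 2 dp)

34.29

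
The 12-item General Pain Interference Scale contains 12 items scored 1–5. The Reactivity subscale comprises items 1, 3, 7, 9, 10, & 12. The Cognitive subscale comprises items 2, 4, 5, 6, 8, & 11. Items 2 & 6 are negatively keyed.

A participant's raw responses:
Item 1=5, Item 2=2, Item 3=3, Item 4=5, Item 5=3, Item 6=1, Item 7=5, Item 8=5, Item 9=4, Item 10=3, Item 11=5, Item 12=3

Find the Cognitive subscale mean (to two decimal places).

4.50

Cognitive items: 2, 4, 5, 6, 8, 11.
Of these, items 2 and 6 are negatively keyed; reverse-coded value = 6 − response.
  item 2: 6 − 2 = 4
  item 4: 5
  item 5: 3
  item 6: 6 − 1 = 5
  item 8: 5
  item 11: 5
Sum = 4 + 5 + 3 + 5 + 5 + 5 = 27
Mean = 27 / 6 = 4.50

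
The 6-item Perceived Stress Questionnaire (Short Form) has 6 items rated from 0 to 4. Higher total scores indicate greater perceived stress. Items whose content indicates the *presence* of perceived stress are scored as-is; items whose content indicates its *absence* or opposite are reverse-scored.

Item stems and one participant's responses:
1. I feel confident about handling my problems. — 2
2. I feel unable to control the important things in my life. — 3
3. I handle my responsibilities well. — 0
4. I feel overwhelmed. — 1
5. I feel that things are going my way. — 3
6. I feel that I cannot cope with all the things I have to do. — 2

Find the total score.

13

Items 1, 3, 5 describe the absence/opposite of perceived stress → reverse-score.
on a 0–4 scale, reversed = 4 − raw.
  item 1: 4 − 2 = 2
  item 2: 3
  item 3: 4 − 0 = 4
  item 4: 1
  item 5: 4 − 3 = 1
  item 6: 2
Total = 2 + 3 + 4 + 1 + 1 + 2 = 13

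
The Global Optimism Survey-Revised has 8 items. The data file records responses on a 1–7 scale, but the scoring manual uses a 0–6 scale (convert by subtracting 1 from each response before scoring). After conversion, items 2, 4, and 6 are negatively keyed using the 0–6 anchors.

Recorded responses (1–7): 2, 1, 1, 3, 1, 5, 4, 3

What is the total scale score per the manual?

18

Convert to 0–6: 1, 0, 0, 2, 0, 4, 3, 2
Reverse-coded (reverse-coded value = 6 − response):
  item 2: 6 − 0 = 6
  item 4: 6 − 2 = 4
  item 6: 6 − 4 = 2
Scored: 1, 6, 0, 4, 0, 2, 3, 2
Total = 18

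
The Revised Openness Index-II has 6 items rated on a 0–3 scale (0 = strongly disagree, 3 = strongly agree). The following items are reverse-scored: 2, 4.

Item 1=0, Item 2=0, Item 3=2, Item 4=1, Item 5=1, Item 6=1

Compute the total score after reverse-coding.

9

Raw sum = 5. Reverse-scored items: 2, 4; their raw sum = 1.
Each reversal replaces raw with 3 − raw, changing the total by 3 − 2·raw per item.
Total = 5 + 2·3 − 2·1 = 5 + 6 − 2 = 9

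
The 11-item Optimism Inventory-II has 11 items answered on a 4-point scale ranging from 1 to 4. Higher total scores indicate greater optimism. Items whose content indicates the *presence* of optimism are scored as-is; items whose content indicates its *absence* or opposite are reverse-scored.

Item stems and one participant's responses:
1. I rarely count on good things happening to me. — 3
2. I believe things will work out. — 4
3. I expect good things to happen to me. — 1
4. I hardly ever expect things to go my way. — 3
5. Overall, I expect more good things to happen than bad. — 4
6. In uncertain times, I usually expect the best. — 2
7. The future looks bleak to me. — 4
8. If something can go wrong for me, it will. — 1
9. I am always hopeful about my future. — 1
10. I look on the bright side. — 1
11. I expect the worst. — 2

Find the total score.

Items 1, 4, 7, 8, 11 describe the absence/opposite of optimism → reverse-score.
reversed = (1+4) − raw = 5 − raw.
  item 1: 5 − 3 = 2
  item 2: 4
  item 3: 1
  item 4: 5 − 3 = 2
  item 5: 4
  item 6: 2
  item 7: 5 − 4 = 1
  item 8: 5 − 1 = 4
  item 9: 1
  item 10: 1
  item 11: 5 − 2 = 3
Total = 2 + 4 + 1 + 2 + 4 + 2 + 1 + 4 + 1 + 1 + 3 = 25

25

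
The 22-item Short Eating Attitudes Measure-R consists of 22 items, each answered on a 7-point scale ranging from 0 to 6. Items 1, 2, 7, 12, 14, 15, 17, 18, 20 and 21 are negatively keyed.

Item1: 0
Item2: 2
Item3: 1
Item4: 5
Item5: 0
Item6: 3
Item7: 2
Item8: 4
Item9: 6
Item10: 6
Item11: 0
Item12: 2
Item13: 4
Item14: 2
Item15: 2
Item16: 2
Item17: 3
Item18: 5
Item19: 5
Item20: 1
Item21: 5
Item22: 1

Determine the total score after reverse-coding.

73

Apply reverse scoring (reversed = (0+6) − raw = 6 − raw):
  item 1: 6 − 0 = 6
  item 2: 6 − 2 = 4
  item 7: 6 − 2 = 4
  item 12: 6 − 2 = 4
  item 14: 6 − 2 = 4
  item 15: 6 − 2 = 4
  item 17: 6 − 3 = 3
  item 18: 6 − 5 = 1
  item 20: 6 − 1 = 5
  item 21: 6 − 5 = 1
After reverse-coding: 6, 4, 1, 5, 0, 3, 4, 4, 6, 6, 0, 4, 4, 4, 4, 2, 3, 1, 5, 5, 1, 1
Total = 6 + 4 + 1 + 5 + 0 + 3 + 4 + 4 + 6 + 6 + 0 + 4 + 4 + 4 + 4 + 2 + 3 + 1 + 5 + 5 + 1 + 1 = 73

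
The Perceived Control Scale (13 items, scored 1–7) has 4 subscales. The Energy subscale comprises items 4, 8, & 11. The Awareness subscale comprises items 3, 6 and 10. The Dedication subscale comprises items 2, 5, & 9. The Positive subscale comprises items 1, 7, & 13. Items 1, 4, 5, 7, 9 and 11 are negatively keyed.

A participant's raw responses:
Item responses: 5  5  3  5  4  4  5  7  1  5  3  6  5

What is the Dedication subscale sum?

16

Dedication items: 2, 5, 9.
Of these, items 5 and 9 are negatively keyed; reversed = (1+7) − raw = 8 − raw.
  item 2: 5
  item 5: 8 − 4 = 4
  item 9: 8 − 1 = 7
Sum = 5 + 4 + 7 = 16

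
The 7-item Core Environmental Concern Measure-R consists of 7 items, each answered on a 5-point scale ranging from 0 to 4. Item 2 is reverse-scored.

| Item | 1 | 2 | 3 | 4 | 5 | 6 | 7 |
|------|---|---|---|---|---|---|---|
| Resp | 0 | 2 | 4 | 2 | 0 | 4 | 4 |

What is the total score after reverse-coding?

16

Raw sum = 16. Reverse-scored items: 2; their raw sum = 2.
Each reversal replaces raw with 4 − raw, changing the total by 4 − 2·raw per item.
Total = 16 + 1·4 − 2·2 = 16 + 4 − 4 = 16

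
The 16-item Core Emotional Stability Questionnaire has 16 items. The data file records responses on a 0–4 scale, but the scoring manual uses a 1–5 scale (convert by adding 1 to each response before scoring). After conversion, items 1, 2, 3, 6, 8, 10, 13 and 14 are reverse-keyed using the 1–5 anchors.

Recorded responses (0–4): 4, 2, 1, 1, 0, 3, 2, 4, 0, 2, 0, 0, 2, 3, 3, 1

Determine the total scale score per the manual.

Convert to 1–5: 5, 3, 2, 2, 1, 4, 3, 5, 1, 3, 1, 1, 3, 4, 4, 2
Reverse-coded (reverse-coded value = 6 − response):
  item 1: 6 − 5 = 1
  item 2: 6 − 3 = 3
  item 3: 6 − 2 = 4
  item 6: 6 − 4 = 2
  item 8: 6 − 5 = 1
  item 10: 6 − 3 = 3
  item 13: 6 − 3 = 3
  item 14: 6 − 4 = 2
Scored: 1, 3, 4, 2, 1, 2, 3, 1, 1, 3, 1, 1, 3, 2, 4, 2
Total = 34

34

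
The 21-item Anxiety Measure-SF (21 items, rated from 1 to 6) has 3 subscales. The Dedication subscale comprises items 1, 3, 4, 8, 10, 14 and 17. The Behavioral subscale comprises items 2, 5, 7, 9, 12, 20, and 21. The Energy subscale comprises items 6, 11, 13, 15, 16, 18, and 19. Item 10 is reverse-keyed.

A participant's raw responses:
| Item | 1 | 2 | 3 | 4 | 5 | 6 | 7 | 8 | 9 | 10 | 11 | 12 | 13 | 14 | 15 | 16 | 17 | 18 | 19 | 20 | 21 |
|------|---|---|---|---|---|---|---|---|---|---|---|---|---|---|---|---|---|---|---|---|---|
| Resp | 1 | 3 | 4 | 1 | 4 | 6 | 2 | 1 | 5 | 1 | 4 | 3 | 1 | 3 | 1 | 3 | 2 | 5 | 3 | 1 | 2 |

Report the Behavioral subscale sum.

20

Behavioral items: 2, 5, 7, 9, 12, 20, 21.
  item 2: 3
  item 5: 4
  item 7: 2
  item 9: 5
  item 12: 3
  item 20: 1
  item 21: 2
Sum = 3 + 4 + 2 + 5 + 3 + 1 + 2 = 20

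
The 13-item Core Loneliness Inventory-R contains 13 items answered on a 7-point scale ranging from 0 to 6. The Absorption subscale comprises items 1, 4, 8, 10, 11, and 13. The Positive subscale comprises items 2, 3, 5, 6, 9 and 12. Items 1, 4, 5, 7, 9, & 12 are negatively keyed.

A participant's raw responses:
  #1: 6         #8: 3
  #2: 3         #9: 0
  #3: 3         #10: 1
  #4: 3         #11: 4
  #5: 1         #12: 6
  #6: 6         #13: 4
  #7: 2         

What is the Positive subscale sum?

23

Positive items: 2, 3, 5, 6, 9, 12.
Of these, items 5, 9, and 12 are negatively keyed; reversed = (0+6) − raw = 6 − raw.
  item 2: 3
  item 3: 3
  item 5: 6 − 1 = 5
  item 6: 6
  item 9: 6 − 0 = 6
  item 12: 6 − 6 = 0
Sum = 3 + 3 + 5 + 6 + 6 + 0 = 23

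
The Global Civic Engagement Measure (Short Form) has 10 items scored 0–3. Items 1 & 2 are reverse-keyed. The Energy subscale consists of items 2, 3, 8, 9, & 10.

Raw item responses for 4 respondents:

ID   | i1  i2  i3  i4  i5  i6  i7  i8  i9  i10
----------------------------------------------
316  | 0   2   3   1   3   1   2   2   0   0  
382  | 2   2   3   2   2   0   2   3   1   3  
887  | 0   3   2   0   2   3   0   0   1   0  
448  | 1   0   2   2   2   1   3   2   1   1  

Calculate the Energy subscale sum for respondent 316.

Respondent 316 raw: 0, 2, 3, 1, 3, 1, 2, 2, 0, 0.
Energy items: 2, 3, 8, 9, 10.
Reverse-coded (reverse-coded value = 3 − response):
  item 2: 3 − 2 = 1
  item 3: 3
  item 8: 2
  item 9: 0
  item 10: 0
Sum = 1 + 3 + 2 + 0 + 0 = 6

6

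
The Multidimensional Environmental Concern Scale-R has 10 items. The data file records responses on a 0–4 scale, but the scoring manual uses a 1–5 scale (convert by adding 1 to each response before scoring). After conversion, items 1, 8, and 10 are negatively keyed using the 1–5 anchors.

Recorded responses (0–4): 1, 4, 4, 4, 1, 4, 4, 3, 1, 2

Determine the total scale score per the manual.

38

Convert to 1–5: 2, 5, 5, 5, 2, 5, 5, 4, 2, 3
Reverse-coded (on a 1–5 scale, reversed = 6 − raw):
  item 1: 6 − 2 = 4
  item 8: 6 − 4 = 2
  item 10: 6 − 3 = 3
Scored: 4, 5, 5, 5, 2, 5, 5, 2, 2, 3
Total = 38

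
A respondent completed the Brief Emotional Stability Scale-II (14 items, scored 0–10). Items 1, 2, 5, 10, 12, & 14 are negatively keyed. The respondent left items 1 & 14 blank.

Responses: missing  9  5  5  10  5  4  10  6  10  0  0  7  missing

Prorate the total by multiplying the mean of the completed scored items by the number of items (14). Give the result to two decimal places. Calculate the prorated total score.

Reverse-coded (reverse-coded value = 10 − response):
  item 2: 10 − 9 = 1
  item 5: 10 − 10 = 0
  item 10: 10 − 10 = 0
  item 12: 10 − 0 = 10
Completed scored items (12 of 14): 1, 5, 5, 0, 5, 4, 10, 6, 0, 0, 10, 7; sum = 53.
Person mean = 53 / 12 ≈ 4.4167
Prorated total = (53 / 12) × 14 = 61.83 (to 2 dp)

61.83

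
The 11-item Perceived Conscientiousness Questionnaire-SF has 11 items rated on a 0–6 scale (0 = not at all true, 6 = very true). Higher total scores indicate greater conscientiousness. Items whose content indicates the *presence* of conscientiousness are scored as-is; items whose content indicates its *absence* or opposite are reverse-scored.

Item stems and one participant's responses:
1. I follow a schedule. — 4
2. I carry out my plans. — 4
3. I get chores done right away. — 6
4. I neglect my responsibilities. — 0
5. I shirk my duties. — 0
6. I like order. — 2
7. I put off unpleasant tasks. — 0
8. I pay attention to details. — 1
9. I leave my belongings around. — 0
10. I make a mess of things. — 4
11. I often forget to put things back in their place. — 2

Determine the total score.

Items 4, 5, 7, 9, 10, 11 describe the absence/opposite of conscientiousness → reverse-score.
on a 0–6 scale, reversed = 6 − raw.
  item 1: 4
  item 2: 4
  item 3: 6
  item 4: 6 − 0 = 6
  item 5: 6 − 0 = 6
  item 6: 2
  item 7: 6 − 0 = 6
  item 8: 1
  item 9: 6 − 0 = 6
  item 10: 6 − 4 = 2
  item 11: 6 − 2 = 4
Total = 4 + 4 + 6 + 6 + 6 + 2 + 6 + 1 + 6 + 2 + 4 = 47

47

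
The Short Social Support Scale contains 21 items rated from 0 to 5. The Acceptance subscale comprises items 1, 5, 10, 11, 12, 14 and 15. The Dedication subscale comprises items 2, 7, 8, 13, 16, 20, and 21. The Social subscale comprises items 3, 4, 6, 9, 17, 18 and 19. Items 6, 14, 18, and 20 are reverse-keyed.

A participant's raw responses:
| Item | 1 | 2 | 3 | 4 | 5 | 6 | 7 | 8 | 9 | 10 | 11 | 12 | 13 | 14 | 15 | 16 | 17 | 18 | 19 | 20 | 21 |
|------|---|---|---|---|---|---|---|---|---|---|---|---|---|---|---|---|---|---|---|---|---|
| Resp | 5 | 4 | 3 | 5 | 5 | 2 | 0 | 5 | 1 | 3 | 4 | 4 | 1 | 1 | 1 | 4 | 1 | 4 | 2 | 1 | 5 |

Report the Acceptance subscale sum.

Acceptance items: 1, 5, 10, 11, 12, 14, 15.
Of these, item 14 is reverse-keyed; on a 0–5 scale, reversed = 5 − raw.
  item 1: 5
  item 5: 5
  item 10: 3
  item 11: 4
  item 12: 4
  item 14: 5 − 1 = 4
  item 15: 1
Sum = 5 + 5 + 3 + 4 + 4 + 4 + 1 = 26

26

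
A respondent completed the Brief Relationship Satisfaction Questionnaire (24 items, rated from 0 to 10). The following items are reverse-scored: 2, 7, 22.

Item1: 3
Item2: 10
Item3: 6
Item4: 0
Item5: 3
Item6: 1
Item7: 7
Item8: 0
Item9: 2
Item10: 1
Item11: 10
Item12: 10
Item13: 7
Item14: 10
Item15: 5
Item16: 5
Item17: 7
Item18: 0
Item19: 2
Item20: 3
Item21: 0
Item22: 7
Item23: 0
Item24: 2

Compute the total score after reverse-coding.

Reverse-scored items use 10 − raw:
  item 2: 10 − 10 = 0
  item 7: 10 − 7 = 3
  item 22: 10 − 7 = 3
Scored responses: 3, 0, 6, 0, 3, 1, 3, 0, 2, 1, 10, 10, 7, 10, 5, 5, 7, 0, 2, 3, 0, 3, 0, 2
Total = 3 + 0 + 6 + 0 + 3 + 1 + 3 + 0 + 2 + 1 + 10 + 10 + 7 + 10 + 5 + 5 + 7 + 0 + 2 + 3 + 0 + 3 + 0 + 2 = 83

83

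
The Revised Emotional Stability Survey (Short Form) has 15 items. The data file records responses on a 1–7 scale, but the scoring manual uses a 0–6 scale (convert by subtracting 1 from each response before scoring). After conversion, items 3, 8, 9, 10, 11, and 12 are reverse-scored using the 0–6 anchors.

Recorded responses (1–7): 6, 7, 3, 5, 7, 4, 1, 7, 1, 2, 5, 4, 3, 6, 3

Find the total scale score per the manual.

Convert to 0–6: 5, 6, 2, 4, 6, 3, 0, 6, 0, 1, 4, 3, 2, 5, 2
Reverse-coded (on a 0–6 scale, reversed = 6 − raw):
  item 3: 6 − 2 = 4
  item 8: 6 − 6 = 0
  item 9: 6 − 0 = 6
  item 10: 6 − 1 = 5
  item 11: 6 − 4 = 2
  item 12: 6 − 3 = 3
Scored: 5, 6, 4, 4, 6, 3, 0, 0, 6, 5, 2, 3, 2, 5, 2
Total = 53

53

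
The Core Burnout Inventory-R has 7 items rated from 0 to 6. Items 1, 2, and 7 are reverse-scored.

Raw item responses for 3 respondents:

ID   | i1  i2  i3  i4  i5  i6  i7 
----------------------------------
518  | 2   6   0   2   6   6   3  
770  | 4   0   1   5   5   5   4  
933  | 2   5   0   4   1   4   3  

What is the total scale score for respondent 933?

17

Respondent 933 raw: 2, 5, 0, 4, 1, 4, 3.
Reverse-coded (reversed = (0+6) − raw = 6 − raw):
  item 1: 6 − 2 = 4
  item 2: 6 − 5 = 1
  item 3: 0
  item 4: 4
  item 5: 1
  item 6: 4
  item 7: 6 − 3 = 3
Sum = 4 + 1 + 0 + 4 + 1 + 4 + 3 = 17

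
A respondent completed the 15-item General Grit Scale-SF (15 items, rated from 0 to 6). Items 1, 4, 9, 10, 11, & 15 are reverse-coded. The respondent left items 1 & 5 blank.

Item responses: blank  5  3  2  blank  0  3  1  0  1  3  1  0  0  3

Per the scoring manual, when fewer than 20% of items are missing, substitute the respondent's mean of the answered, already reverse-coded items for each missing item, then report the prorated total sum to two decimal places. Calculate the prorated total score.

Reverse-coded (on a 0–6 scale, reversed = 6 − raw):
  item 4: 6 − 2 = 4
  item 9: 6 − 0 = 6
  item 10: 6 − 1 = 5
  item 11: 6 − 3 = 3
  item 15: 6 − 3 = 3
Completed scored items (13 of 15): 5, 3, 4, 0, 3, 1, 6, 5, 3, 1, 0, 0, 3; sum = 34.
Person mean = 34 / 13 ≈ 2.6154
Prorated total = (34 / 13) × 15 = 39.23 (to 2 dp)

39.23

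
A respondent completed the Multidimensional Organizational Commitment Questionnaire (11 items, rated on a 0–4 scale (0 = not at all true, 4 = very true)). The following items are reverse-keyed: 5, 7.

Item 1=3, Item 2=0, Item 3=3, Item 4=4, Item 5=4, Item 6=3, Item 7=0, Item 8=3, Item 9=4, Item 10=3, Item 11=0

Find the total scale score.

Reversing items 5 & 7 with 4 − raw:
Total = 3 + 0 + 3 + 4 + (4−4) + 3 + (4−0) + 3 + 4 + 3 + 0
      = 3 + 0 + 3 + 4 + 0 + 3 + 4 + 3 + 4 + 3 + 0 = 27

27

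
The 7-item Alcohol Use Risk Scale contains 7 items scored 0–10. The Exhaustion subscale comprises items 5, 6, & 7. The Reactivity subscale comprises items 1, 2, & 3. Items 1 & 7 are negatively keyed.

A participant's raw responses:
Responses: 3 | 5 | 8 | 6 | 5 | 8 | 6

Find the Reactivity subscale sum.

Reactivity items: 1, 2, 3.
Of these, item 1 is negatively keyed; reversed = (0+10) − raw = 10 − raw.
  item 1: 10 − 3 = 7
  item 2: 5
  item 3: 8
Sum = 7 + 5 + 8 = 20

20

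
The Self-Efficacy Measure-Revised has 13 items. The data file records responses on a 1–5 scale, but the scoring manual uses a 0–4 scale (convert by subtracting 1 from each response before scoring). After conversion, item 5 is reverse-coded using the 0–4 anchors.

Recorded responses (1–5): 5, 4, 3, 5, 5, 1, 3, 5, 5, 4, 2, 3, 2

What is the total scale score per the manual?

30

Convert to 0–4: 4, 3, 2, 4, 4, 0, 2, 4, 4, 3, 1, 2, 1
Reverse-coded (reversed = (0+4) − raw = 4 − raw):
  item 5: 4 − 4 = 0
Scored: 4, 3, 2, 4, 0, 0, 2, 4, 4, 3, 1, 2, 1
Total = 30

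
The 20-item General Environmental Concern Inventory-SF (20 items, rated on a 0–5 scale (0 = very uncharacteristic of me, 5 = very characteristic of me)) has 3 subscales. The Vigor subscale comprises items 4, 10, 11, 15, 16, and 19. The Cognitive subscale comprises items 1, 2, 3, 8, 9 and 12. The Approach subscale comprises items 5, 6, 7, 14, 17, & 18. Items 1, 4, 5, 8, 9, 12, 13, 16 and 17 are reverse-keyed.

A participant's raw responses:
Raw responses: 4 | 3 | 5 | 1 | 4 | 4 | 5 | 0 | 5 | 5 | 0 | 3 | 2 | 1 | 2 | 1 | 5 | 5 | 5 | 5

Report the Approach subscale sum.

Approach items: 5, 6, 7, 14, 17, 18.
Of these, items 5 and 17 are reverse-keyed; on a 0–5 scale, reversed = 5 − raw.
  item 5: 5 − 4 = 1
  item 6: 4
  item 7: 5
  item 14: 1
  item 17: 5 − 5 = 0
  item 18: 5
Sum = 1 + 4 + 5 + 1 + 0 + 5 = 16

16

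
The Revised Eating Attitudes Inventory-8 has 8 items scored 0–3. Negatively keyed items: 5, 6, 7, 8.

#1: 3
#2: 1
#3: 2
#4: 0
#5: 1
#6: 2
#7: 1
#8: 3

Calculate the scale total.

Reversing items 5, 6, 7, & 8 with 3 − raw:
Total = 3 + 1 + 2 + 0 + (3−1) + (3−2) + (3−1) + (3−3)
      = 3 + 1 + 2 + 0 + 2 + 1 + 2 + 0 = 11

11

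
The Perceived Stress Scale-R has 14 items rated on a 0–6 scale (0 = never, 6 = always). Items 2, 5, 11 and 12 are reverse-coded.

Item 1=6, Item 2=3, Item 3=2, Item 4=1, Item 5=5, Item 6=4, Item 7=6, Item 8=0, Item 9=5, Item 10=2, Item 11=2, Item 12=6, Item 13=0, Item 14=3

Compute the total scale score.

Apply reverse scoring (on a 0–6 scale, reversed = 6 − raw):
  item 2: 6 − 3 = 3
  item 5: 6 − 5 = 1
  item 11: 6 − 2 = 4
  item 12: 6 − 6 = 0
Scored items: 6, 3, 2, 1, 1, 4, 6, 0, 5, 2, 4, 0, 0, 3
Total = 6 + 3 + 2 + 1 + 1 + 4 + 6 + 0 + 5 + 2 + 4 + 0 + 0 + 3 = 37

37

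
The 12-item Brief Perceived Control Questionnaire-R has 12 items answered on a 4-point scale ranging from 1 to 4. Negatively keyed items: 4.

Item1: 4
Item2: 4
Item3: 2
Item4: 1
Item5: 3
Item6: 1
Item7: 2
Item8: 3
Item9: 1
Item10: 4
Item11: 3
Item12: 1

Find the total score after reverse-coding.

Reversing item 4 with 5 − raw:
Total = 4 + 4 + 2 + (5−1) + 3 + 1 + 2 + 3 + 1 + 4 + 3 + 1
      = 4 + 4 + 2 + 4 + 3 + 1 + 2 + 3 + 1 + 4 + 3 + 1 = 32

32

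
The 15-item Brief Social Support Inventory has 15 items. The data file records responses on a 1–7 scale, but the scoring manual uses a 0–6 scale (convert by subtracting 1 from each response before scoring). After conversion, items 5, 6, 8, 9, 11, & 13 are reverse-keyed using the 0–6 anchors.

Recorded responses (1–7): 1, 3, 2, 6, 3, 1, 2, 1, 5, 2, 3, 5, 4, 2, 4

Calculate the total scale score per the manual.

Convert to 0–6: 0, 2, 1, 5, 2, 0, 1, 0, 4, 1, 2, 4, 3, 1, 3
Reverse-coded (on a 0–6 scale, reversed = 6 − raw):
  item 5: 6 − 2 = 4
  item 6: 6 − 0 = 6
  item 8: 6 − 0 = 6
  item 9: 6 − 4 = 2
  item 11: 6 − 2 = 4
  item 13: 6 − 3 = 3
Scored: 0, 2, 1, 5, 4, 6, 1, 6, 2, 1, 4, 4, 3, 1, 3
Total = 43

43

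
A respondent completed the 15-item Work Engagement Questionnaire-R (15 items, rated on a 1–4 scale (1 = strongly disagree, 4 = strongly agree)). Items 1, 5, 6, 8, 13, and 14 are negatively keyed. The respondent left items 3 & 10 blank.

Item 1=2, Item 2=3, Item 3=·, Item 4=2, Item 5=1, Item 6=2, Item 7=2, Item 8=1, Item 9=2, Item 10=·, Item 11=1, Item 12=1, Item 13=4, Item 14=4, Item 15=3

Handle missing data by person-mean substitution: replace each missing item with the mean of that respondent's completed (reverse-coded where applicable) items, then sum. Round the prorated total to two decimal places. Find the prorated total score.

Reverse-coded (reversed = (1+4) − raw = 5 − raw):
  item 1: 5 − 2 = 3
  item 5: 5 − 1 = 4
  item 6: 5 − 2 = 3
  item 8: 5 − 1 = 4
  item 13: 5 − 4 = 1
  item 14: 5 − 4 = 1
Completed scored items (13 of 15): 3, 3, 2, 4, 3, 2, 4, 2, 1, 1, 1, 1, 3; sum = 30.
Person mean = 30 / 13 ≈ 2.3077
Prorated total = (30 / 13) × 15 = 34.62 (to 2 dp)

34.62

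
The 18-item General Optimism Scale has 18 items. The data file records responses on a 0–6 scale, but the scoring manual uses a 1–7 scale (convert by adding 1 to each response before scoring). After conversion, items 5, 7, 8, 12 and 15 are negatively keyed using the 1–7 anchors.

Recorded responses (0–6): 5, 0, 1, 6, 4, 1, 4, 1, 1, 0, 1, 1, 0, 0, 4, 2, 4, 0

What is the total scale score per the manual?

55

Convert to 1–7: 6, 1, 2, 7, 5, 2, 5, 2, 2, 1, 2, 2, 1, 1, 5, 3, 5, 1
Reverse-coded (reverse-coded value = 8 − response):
  item 5: 8 − 5 = 3
  item 7: 8 − 5 = 3
  item 8: 8 − 2 = 6
  item 12: 8 − 2 = 6
  item 15: 8 − 5 = 3
Scored: 6, 1, 2, 7, 3, 2, 3, 6, 2, 1, 2, 6, 1, 1, 3, 3, 5, 1
Total = 55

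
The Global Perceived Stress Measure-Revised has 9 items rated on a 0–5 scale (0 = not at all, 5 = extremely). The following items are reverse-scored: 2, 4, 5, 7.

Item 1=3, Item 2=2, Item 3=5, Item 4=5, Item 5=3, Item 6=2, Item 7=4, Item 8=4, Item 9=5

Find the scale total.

Reversing items 2, 4, 5, and 7 with 5 − raw:
Total = 3 + (5−2) + 5 + (5−5) + (5−3) + 2 + (5−4) + 4 + 5
      = 3 + 3 + 5 + 0 + 2 + 2 + 1 + 4 + 5 = 25

25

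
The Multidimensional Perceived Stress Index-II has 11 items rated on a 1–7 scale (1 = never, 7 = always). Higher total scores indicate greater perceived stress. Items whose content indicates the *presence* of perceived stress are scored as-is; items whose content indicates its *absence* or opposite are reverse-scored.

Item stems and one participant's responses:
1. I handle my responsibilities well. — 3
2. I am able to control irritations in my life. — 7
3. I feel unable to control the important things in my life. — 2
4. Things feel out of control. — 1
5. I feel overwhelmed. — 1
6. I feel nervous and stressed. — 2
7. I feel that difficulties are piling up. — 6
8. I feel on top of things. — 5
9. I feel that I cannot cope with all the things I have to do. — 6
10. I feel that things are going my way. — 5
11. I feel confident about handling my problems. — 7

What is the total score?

Items 1, 2, 8, 10, 11 describe the absence/opposite of perceived stress → reverse-score.
on a 1–7 scale, reversed = 8 − raw.
  item 1: 8 − 3 = 5
  item 2: 8 − 7 = 1
  item 3: 2
  item 4: 1
  item 5: 1
  item 6: 2
  item 7: 6
  item 8: 8 − 5 = 3
  item 9: 6
  item 10: 8 − 5 = 3
  item 11: 8 − 7 = 1
Total = 5 + 1 + 2 + 1 + 1 + 2 + 6 + 3 + 6 + 3 + 1 = 31

31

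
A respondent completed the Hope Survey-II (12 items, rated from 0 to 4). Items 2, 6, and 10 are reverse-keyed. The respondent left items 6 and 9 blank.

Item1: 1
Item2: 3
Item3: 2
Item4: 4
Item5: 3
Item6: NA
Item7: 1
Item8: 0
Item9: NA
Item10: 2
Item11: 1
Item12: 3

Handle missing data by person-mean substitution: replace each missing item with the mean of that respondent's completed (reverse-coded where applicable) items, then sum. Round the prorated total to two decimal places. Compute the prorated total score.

21.60

Reverse-coded (reverse-coded value = 4 − response):
  item 2: 4 − 3 = 1
  item 10: 4 − 2 = 2
Completed scored items (10 of 12): 1, 1, 2, 4, 3, 1, 0, 2, 1, 3; sum = 18.
Person mean = 18 / 10 ≈ 1.8000
Prorated total = (18 / 10) × 12 = 21.60 (to 2 dp)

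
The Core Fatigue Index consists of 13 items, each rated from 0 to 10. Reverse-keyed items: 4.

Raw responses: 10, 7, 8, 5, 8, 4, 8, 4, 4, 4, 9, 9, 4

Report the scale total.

84

Apply reverse scoring (reverse-coded value = 10 − response):
  item 4: 10 − 5 = 5
After reverse-coding: 10, 7, 8, 5, 8, 4, 8, 4, 4, 4, 9, 9, 4
Total = 10 + 7 + 8 + 5 + 8 + 4 + 8 + 4 + 4 + 4 + 9 + 9 + 4 = 84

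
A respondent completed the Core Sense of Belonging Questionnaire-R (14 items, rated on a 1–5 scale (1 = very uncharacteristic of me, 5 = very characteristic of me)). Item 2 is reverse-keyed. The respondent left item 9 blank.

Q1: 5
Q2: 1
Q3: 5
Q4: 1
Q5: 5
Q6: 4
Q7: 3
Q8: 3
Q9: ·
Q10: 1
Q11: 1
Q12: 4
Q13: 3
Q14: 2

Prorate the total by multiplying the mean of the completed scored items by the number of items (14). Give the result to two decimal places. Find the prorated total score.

Reverse-coded (reversed = (1+5) − raw = 6 − raw):
  item 2: 6 − 1 = 5
Completed scored items (13 of 14): 5, 5, 5, 1, 5, 4, 3, 3, 1, 1, 4, 3, 2; sum = 42.
Person mean = 42 / 13 ≈ 3.2308
Prorated total = (42 / 13) × 14 = 45.23 (to 2 dp)

45.23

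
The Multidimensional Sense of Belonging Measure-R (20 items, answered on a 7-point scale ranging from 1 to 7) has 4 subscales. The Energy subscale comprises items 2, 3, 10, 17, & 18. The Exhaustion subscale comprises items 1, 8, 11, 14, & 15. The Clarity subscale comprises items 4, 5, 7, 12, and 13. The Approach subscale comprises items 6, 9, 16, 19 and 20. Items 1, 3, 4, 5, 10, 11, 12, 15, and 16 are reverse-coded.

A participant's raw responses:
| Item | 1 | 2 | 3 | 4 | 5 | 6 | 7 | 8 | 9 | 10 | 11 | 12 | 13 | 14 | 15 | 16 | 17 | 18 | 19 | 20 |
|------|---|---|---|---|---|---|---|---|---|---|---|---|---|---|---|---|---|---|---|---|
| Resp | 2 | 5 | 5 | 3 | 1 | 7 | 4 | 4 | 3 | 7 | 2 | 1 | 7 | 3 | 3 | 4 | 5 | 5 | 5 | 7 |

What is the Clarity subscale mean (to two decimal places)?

6.00

Clarity items: 4, 5, 7, 12, 13.
Of these, items 4, 5 and 12 are reverse-coded; on a 1–7 scale, reversed = 8 − raw.
  item 4: 8 − 3 = 5
  item 5: 8 − 1 = 7
  item 7: 4
  item 12: 8 − 1 = 7
  item 13: 7
Sum = 5 + 7 + 4 + 7 + 7 = 30
Mean = 30 / 5 = 6.00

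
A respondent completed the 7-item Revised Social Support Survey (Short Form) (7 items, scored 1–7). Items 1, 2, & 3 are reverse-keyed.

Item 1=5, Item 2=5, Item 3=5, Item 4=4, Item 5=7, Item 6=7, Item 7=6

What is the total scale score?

Reverse-coded items (on a 1–7 scale, reversed = 8 − raw):
  item 1: 8 − 5 = 3
  item 2: 8 − 5 = 3
  item 3: 8 − 5 = 3
Scored items: 3, 3, 3, 4, 7, 7, 6
Total = 3 + 3 + 3 + 4 + 7 + 7 + 6 = 33

33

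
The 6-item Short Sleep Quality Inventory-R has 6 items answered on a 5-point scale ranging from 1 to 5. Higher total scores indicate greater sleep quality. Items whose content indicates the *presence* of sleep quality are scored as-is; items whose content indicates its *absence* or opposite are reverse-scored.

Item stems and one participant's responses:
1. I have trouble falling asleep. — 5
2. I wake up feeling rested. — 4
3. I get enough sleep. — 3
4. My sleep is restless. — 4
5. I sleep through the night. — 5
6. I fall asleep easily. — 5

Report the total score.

20

Items 1, 4 describe the absence/opposite of sleep quality → reverse-score.
reverse-coded value = 6 − response.
  item 1: 6 − 5 = 1
  item 2: 4
  item 3: 3
  item 4: 6 − 4 = 2
  item 5: 5
  item 6: 5
Total = 1 + 4 + 3 + 2 + 5 + 5 = 20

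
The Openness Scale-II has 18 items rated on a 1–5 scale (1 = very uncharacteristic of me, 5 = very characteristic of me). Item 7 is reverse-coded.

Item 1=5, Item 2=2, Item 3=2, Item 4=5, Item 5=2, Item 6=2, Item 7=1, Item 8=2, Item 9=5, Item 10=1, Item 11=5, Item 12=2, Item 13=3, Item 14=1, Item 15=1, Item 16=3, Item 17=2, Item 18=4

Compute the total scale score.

52

Reverse-coded items use 6 − raw:
  item 7: 6 − 1 = 5
After reverse-coding: 5, 2, 2, 5, 2, 2, 5, 2, 5, 1, 5, 2, 3, 1, 1, 3, 2, 4
Total = 5 + 2 + 2 + 5 + 2 + 2 + 5 + 2 + 5 + 1 + 5 + 2 + 3 + 1 + 1 + 3 + 2 + 4 = 52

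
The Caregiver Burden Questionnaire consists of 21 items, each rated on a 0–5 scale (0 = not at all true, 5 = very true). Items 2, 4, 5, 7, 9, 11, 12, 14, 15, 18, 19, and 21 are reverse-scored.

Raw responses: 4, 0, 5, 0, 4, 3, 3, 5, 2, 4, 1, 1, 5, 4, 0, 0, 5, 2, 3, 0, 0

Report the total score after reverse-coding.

Raw sum = 51. Reverse-scored items: 2, 4, 5, 7, 9, 11, 12, 14, 15, 18, 19, 21; their raw sum = 20.
Each reversal replaces raw with 5 − raw, changing the total by 5 − 2·raw per item.
Total = 51 + 12·5 − 2·20 = 51 + 60 − 40 = 71

71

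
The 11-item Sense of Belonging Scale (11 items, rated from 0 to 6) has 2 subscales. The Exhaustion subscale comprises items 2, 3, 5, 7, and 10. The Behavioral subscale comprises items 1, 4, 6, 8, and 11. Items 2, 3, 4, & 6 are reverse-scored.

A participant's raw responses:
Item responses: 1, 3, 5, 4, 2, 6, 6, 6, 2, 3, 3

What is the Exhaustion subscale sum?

15

Exhaustion items: 2, 3, 5, 7, 10.
Of these, items 2 and 3 are reverse-scored; reverse-coded value = 6 − response.
  item 2: 6 − 3 = 3
  item 3: 6 − 5 = 1
  item 5: 2
  item 7: 6
  item 10: 3
Sum = 3 + 1 + 2 + 6 + 3 = 15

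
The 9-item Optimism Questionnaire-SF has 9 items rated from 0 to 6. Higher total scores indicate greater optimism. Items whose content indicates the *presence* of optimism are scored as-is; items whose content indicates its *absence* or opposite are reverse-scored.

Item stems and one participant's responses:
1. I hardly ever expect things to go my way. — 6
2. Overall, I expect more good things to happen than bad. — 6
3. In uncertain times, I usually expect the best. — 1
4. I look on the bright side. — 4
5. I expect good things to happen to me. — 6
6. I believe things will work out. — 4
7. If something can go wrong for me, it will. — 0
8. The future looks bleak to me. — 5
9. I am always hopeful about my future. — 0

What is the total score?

28

Items 1, 7, 8 describe the absence/opposite of optimism → reverse-score.
reversed = (0+6) − raw = 6 − raw.
  item 1: 6 − 6 = 0
  item 2: 6
  item 3: 1
  item 4: 4
  item 5: 6
  item 6: 4
  item 7: 6 − 0 = 6
  item 8: 6 − 5 = 1
  item 9: 0
Total = 0 + 6 + 1 + 4 + 6 + 4 + 6 + 1 + 0 = 28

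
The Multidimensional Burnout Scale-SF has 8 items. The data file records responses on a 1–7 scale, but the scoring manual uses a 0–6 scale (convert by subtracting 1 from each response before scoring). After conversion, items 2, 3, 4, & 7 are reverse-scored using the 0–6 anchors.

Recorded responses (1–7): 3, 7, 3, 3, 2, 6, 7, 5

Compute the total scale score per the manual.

20

Convert to 0–6: 2, 6, 2, 2, 1, 5, 6, 4
Reverse-coded (reverse-coded value = 6 − response):
  item 2: 6 − 6 = 0
  item 3: 6 − 2 = 4
  item 4: 6 − 2 = 4
  item 7: 6 − 6 = 0
Scored: 2, 0, 4, 4, 1, 5, 0, 4
Total = 20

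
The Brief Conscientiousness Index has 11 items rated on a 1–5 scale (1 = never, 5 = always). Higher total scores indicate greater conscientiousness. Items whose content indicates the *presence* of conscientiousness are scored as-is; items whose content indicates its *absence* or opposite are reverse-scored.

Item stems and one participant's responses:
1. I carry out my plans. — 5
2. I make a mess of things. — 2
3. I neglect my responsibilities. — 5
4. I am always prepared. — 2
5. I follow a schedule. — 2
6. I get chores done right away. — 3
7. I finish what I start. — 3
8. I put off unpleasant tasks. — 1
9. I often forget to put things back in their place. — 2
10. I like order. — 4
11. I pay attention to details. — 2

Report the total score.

35

Items 2, 3, 8, 9 describe the absence/opposite of conscientiousness → reverse-score.
on a 1–5 scale, reversed = 6 − raw.
  item 1: 5
  item 2: 6 − 2 = 4
  item 3: 6 − 5 = 1
  item 4: 2
  item 5: 2
  item 6: 3
  item 7: 3
  item 8: 6 − 1 = 5
  item 9: 6 − 2 = 4
  item 10: 4
  item 11: 2
Total = 5 + 4 + 1 + 2 + 2 + 3 + 3 + 5 + 4 + 4 + 2 = 35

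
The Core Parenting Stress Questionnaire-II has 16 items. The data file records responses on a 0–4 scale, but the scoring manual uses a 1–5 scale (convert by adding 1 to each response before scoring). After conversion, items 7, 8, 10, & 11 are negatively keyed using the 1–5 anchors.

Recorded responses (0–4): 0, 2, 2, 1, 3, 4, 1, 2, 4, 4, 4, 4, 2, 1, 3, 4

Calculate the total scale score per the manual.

Convert to 1–5: 1, 3, 3, 2, 4, 5, 2, 3, 5, 5, 5, 5, 3, 2, 4, 5
Reverse-coded (reverse-coded value = 6 − response):
  item 7: 6 − 2 = 4
  item 8: 6 − 3 = 3
  item 10: 6 − 5 = 1
  item 11: 6 − 5 = 1
Scored: 1, 3, 3, 2, 4, 5, 4, 3, 5, 1, 1, 5, 3, 2, 4, 5
Total = 51

51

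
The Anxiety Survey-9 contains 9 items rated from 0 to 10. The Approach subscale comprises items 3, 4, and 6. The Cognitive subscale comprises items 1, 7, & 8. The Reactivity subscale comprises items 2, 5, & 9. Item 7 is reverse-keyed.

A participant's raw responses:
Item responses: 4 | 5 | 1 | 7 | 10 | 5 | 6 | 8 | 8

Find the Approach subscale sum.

Approach items: 3, 4, 6.
  item 3: 1
  item 4: 7
  item 6: 5
Sum = 1 + 7 + 5 = 13

13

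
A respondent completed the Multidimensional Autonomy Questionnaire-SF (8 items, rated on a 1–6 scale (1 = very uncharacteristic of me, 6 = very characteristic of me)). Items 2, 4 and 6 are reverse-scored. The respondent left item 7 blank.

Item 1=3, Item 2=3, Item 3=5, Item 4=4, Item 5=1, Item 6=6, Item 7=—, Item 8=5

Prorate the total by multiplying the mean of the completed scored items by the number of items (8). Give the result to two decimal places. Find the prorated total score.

25.14

Reverse-coded (reversed = (1+6) − raw = 7 − raw):
  item 2: 7 − 3 = 4
  item 4: 7 − 4 = 3
  item 6: 7 − 6 = 1
Completed scored items (7 of 8): 3, 4, 5, 3, 1, 1, 5; sum = 22.
Person mean = 22 / 7 ≈ 3.1429
Prorated total = (22 / 7) × 8 = 25.14 (to 2 dp)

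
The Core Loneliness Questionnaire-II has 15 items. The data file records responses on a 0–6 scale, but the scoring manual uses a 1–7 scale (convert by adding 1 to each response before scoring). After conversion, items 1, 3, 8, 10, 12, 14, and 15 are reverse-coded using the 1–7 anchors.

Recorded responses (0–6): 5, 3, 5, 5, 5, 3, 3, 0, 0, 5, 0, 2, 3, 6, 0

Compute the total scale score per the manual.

56

Convert to 1–7: 6, 4, 6, 6, 6, 4, 4, 1, 1, 6, 1, 3, 4, 7, 1
Reverse-coded (reversed = (1+7) − raw = 8 − raw):
  item 1: 8 − 6 = 2
  item 3: 8 − 6 = 2
  item 8: 8 − 1 = 7
  item 10: 8 − 6 = 2
  item 12: 8 − 3 = 5
  item 14: 8 − 7 = 1
  item 15: 8 − 1 = 7
Scored: 2, 4, 2, 6, 6, 4, 4, 7, 1, 2, 1, 5, 4, 1, 7
Total = 56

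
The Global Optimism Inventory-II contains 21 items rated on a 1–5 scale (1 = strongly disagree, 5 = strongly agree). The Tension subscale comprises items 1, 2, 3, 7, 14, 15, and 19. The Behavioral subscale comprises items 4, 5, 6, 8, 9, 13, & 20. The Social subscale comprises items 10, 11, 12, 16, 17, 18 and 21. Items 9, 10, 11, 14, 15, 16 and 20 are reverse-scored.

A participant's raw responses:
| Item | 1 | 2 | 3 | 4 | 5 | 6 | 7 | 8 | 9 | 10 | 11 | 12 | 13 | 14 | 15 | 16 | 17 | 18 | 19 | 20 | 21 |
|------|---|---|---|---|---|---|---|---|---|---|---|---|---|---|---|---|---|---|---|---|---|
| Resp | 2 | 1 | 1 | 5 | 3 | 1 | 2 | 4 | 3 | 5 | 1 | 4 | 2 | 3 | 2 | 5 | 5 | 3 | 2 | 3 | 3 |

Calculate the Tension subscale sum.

15

Tension items: 1, 2, 3, 7, 14, 15, 19.
Of these, items 14 & 15 are reverse-scored; on a 1–5 scale, reversed = 6 − raw.
  item 1: 2
  item 2: 1
  item 3: 1
  item 7: 2
  item 14: 6 − 3 = 3
  item 15: 6 − 2 = 4
  item 19: 2
Sum = 2 + 1 + 1 + 2 + 3 + 4 + 2 = 15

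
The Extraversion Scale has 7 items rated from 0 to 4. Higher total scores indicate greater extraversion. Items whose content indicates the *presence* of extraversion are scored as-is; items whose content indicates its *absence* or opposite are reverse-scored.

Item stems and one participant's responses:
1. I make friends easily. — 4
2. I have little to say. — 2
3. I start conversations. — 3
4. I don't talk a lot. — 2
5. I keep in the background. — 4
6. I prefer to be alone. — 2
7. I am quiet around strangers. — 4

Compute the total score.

Items 2, 4, 5, 6, 7 describe the absence/opposite of extraversion → reverse-score.
on a 0–4 scale, reversed = 4 − raw.
  item 1: 4
  item 2: 4 − 2 = 2
  item 3: 3
  item 4: 4 − 2 = 2
  item 5: 4 − 4 = 0
  item 6: 4 − 2 = 2
  item 7: 4 − 4 = 0
Total = 4 + 2 + 3 + 2 + 0 + 2 + 0 = 13

13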